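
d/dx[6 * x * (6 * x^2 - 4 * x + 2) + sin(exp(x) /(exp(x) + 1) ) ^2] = (108*x^2*exp(2*x) + 216*x^2*exp(x) + 108*x^2 - 48*x*exp(2*x) - 96*x*exp(x) - 48*x + 12*exp(2*x) + exp(x)*sin(2*exp(x)/(exp(x) + 1)) + 24*exp(x) + 12)/(exp(2*x) + 2*exp(x) + 1)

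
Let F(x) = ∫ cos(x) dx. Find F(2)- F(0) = sin(2)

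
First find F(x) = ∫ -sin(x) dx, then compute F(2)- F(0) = -1 + cos(2)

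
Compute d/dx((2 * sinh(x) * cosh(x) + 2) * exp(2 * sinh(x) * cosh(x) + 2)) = (sinh(4*x) + 6*cosh(2*x))*exp(2)*exp(sinh(2*x))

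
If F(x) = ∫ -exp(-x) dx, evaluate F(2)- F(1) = -exp(-1) + exp(-2)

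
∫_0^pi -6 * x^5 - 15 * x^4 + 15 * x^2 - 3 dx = (-pi^2 - pi + 1)^3 - 1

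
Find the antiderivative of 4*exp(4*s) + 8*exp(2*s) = (exp(2*s) + 2)^2 + C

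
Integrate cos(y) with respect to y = sin(y) + C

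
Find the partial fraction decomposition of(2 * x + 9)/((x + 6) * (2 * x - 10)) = 3/(22*(x + 6)) + 19/(22*(x - 5))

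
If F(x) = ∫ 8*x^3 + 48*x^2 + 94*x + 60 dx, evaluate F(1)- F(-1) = 152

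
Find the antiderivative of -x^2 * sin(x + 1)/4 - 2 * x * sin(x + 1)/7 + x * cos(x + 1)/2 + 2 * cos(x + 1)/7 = x*(7*x + 8)*cos(x + 1)/28 + C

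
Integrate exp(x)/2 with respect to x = exp(x)/2 + C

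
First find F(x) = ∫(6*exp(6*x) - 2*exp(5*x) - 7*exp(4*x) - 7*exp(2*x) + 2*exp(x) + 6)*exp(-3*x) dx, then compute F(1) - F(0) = -(E - exp(-1))^2 - E + exp(-1) + 2*(E - exp(-1))^3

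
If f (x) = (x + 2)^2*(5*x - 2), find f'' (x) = 30*x + 36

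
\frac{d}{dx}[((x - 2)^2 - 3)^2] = 4*x^3 - 24*x^2 + 36*x - 8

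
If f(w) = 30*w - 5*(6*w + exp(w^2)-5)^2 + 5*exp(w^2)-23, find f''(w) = -240*w^3*exp(w^2) - 80*w^2*exp(2*w^2) + 220*w^2*exp(w^2) - 360*w*exp(w^2) - 20*exp(2*w^2) + 110*exp(w^2) - 360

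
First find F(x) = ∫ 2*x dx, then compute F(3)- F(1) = 8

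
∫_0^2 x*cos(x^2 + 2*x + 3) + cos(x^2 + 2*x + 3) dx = sin(11)/2 - sin(3)/2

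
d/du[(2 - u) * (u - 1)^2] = -3*u^2 + 8*u - 5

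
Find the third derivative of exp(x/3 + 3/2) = exp(x/3 + 3/2)/27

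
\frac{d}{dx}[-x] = -1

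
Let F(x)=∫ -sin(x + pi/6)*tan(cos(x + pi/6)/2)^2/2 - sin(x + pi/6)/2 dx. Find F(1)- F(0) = -tan(sqrt(3)/4) + tan(cos(pi/6 + 1)/2)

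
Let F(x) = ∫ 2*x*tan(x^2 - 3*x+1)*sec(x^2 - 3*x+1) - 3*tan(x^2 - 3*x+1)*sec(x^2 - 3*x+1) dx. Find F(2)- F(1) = 0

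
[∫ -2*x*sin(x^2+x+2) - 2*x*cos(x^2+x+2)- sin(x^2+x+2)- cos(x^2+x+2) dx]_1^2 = -sin(8) + sin(4) + cos(8) - cos(4)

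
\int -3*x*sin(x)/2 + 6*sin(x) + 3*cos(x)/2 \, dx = (3*x/2 - 6)*cos(x) + C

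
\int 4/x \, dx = 4*log(x) + C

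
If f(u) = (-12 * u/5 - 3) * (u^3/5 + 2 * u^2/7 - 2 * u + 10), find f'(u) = -48*u^3/25 - 27*u^2/7 + 276*u/35 - 18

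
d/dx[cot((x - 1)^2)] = 2*(1 - x)/sin(x^2 - 2*x + 1)^2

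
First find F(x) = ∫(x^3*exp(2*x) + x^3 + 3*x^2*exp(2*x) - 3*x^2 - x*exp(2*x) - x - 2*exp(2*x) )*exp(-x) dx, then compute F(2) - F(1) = -5*exp(-2) - exp(-1) + E + 5*exp(2)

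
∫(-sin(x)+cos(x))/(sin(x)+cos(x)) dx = log(sin(x + pi/4)) + C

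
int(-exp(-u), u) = exp(-u) + C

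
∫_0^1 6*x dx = 3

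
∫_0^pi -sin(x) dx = -2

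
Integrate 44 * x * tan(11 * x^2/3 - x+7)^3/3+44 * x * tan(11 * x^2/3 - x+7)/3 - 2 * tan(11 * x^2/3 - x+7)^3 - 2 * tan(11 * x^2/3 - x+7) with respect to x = tan(11*x^2/3 - x + 7)^2 + C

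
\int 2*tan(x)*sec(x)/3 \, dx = 2*sec(x)/3 + C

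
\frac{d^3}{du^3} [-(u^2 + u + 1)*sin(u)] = u^2*cos(u) + 6*u*sin(u) + u*cos(u) + 3*sin(u) - 5*cos(u)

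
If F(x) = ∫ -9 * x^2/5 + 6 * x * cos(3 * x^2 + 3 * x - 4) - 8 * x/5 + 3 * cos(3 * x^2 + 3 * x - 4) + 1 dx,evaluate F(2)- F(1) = -28/5 - sin(2) + sin(14)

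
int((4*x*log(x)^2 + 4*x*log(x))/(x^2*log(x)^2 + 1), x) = 2*log(x^2*log(x)^2 + 1) + C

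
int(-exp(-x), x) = exp(-x) + C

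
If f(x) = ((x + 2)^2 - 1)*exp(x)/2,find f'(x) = x^2*exp(x)/2 + 3*x*exp(x) + 7*exp(x)/2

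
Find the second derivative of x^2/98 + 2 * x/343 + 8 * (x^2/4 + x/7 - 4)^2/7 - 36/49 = 6*x^2/7 + 24*x/49 - 1545/343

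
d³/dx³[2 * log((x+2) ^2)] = 8/(x^3 + 6*x^2 + 12*x + 8)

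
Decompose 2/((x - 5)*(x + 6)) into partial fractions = -2/(11*(x + 6)) + 2/(11*(x - 5))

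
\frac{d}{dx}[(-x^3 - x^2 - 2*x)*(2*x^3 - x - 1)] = -12*x^5 - 10*x^4 - 12*x^3 + 6*x^2 + 6*x + 2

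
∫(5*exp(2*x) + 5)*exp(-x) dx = 10*sinh(x) + C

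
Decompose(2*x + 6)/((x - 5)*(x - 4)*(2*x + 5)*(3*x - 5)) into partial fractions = 18/(125*(3*x - 5)) - 8/(4875*(2*x + 5)) - 2/(13*(x - 4)) + 8/(75*(x - 5))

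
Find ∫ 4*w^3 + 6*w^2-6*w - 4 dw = w^4 + 2*w^3 - 3*w^2 - 4*w + C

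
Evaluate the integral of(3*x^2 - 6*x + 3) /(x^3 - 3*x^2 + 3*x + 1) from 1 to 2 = -log(2) + log(3)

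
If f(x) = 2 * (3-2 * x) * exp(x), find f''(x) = -4*x*exp(x) - 2*exp(x)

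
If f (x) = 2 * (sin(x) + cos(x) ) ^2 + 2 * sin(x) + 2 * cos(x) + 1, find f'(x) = 4*cos(2*x) + 2*sqrt(2)*cos(x + pi/4)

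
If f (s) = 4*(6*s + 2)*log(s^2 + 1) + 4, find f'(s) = (24*s^2*log(s^2 + 1) + 48*s^2 + 16*s + 24*log(s^2 + 1))/(s^2 + 1)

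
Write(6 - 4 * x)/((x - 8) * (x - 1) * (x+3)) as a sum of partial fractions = 9/(22*(x + 3)) - 1/(14*(x - 1)) - 26/(77*(x - 8))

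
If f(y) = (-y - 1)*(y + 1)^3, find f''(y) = -12*y^2 - 24*y - 12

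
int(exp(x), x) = exp(x) + C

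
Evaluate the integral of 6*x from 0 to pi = 3*pi^2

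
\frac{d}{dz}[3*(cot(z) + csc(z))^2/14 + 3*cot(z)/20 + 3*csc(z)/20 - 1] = -3*(7*cos(z) + 7 + 20*cos(z)^2/sin(z) + 40*cos(z)/sin(z) + 20/sin(z))/(140*sin(z)^2)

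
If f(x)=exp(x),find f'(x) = exp(x)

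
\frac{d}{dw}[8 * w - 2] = 8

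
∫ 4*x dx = 2*x^2 + C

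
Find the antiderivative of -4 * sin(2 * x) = 2*cos(2*x) + C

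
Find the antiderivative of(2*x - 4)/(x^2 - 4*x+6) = log(2*(x - 2)^2 + 4) + C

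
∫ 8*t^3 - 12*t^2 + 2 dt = 2*t^4 - 4*t^3 + 2*t + C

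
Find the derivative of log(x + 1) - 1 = 1/(x + 1)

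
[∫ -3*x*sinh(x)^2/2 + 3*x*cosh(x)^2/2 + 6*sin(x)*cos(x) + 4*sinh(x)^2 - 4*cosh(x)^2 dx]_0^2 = -5 + 3*sin(2)^2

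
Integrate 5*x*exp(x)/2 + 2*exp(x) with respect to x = (5*x - 1)*exp(x)/2 + C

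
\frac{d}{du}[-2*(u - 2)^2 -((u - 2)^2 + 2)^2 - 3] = -4*u^3 + 24*u^2 - 60*u + 56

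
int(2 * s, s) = s^2 + C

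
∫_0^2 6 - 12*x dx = -12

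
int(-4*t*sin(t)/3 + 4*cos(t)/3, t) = 4*t*cos(t)/3 + C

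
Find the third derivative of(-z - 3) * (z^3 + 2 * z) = -24*z - 18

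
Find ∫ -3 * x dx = -3*x^2/2 + C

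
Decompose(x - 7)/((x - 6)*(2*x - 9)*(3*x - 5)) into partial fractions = -48/(221*(3*x - 5)) + 10/(51*(2*x - 9)) - 1/(39*(x - 6))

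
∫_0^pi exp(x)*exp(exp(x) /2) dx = -2*exp(1/2) + 2*exp(exp(pi)/2)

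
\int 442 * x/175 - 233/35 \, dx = 221*x^2/175 - 233*x/35 + C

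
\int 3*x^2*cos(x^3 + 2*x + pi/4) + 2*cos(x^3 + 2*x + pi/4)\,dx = sin(x^3 + 2*x + pi/4) + C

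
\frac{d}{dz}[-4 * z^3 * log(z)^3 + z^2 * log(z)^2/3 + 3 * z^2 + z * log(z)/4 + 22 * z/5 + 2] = -12*z^2*log(z)^3 - 12*z^2*log(z)^2 + 2*z*log(z)^2/3 + 2*z*log(z)/3 + 6*z + log(z)/4 + 93/20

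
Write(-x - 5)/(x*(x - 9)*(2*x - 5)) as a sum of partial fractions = 6/(13*(2*x - 5)) - 14/(117*(x - 9)) - 1/(9*x)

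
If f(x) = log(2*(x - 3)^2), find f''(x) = -2/(x^2 - 6*x + 9)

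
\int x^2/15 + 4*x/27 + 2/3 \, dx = x^3/45 + 2*x^2/27 + 2*x/3 + C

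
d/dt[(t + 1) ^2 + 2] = 2*t + 2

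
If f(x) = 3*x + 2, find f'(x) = 3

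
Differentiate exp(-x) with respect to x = -exp(-x)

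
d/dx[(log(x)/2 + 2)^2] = (log(x) + 4)/(2*x)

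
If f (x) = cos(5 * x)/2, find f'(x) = -5*sin(5*x)/2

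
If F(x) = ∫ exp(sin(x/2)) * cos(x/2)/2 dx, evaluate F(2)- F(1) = -exp(sin(1/2)) + exp(sin(1))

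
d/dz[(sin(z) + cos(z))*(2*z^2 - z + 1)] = 2*sqrt(2)*z^2*cos(z + pi/4) + 5*z*sin(z) + 3*z*cos(z) - 2*sin(z)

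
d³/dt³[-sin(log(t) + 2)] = -(3*sin(log(t) + 2) + cos(log(t) + 2))/t^3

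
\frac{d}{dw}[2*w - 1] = 2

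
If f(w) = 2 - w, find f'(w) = -1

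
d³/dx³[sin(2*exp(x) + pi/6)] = 2*(-4*exp(2*x)*cos(2*exp(x) + pi/6) - 6*exp(x)*sin(2*exp(x) + pi/6) + cos(2*exp(x) + pi/6))*exp(x)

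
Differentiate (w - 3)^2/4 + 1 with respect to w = w/2 - 3/2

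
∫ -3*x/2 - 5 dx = -3*x^2/4 - 5*x + C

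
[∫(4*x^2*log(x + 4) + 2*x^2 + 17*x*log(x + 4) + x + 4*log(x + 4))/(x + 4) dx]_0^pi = (pi + 2*pi^2)*log(pi + 4)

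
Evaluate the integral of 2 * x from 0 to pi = pi^2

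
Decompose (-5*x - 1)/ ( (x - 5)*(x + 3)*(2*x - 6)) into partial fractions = 7/(48*(x + 3)) + 2/(3*(x - 3)) - 13/(16*(x - 5))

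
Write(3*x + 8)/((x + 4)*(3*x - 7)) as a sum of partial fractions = 45/(19*(3*x - 7)) + 4/(19*(x + 4))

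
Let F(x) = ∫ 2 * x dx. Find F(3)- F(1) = 8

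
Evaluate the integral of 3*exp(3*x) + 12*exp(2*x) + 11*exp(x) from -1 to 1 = -(exp(-1) + 2)^3 - E + exp(-1) + (2 + E)^3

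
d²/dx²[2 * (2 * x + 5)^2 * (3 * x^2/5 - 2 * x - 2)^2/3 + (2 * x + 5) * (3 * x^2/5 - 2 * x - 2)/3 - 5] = 144*x^4/5 - 32*x^3 - 1304*x^2/5 + 92*x/5 + 862/3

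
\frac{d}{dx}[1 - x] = -1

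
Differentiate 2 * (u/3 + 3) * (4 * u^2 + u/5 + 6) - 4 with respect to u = 8*u^2 + 724*u/15 + 26/5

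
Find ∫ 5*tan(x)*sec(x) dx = 5*sec(x) + C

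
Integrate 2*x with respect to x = x^2 + C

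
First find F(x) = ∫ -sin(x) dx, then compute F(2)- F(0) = -1 + cos(2)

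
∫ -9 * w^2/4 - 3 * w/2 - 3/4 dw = -3*w^3/4 - 3*w^2/4 - 3*w/4 + C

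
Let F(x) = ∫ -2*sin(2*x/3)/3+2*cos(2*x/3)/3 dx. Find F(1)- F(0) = -1 + sin(2/3) + cos(2/3)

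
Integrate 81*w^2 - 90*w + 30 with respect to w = 27*w^3 - 45*w^2 + 30*w + C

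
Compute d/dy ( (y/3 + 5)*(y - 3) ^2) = y^2 + 6*y - 27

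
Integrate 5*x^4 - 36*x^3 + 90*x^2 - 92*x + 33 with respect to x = x^5 - 9*x^4 + 30*x^3 - 46*x^2 + 33*x + C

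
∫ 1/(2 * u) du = log(u)/2 + C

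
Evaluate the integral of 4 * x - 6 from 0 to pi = 3*pi*(-2 + 2*pi/3)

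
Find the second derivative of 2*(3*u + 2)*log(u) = (6*u - 4)/u^2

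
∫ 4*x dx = 2*x^2 + C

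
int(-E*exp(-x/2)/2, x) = exp(1 - x/2) + C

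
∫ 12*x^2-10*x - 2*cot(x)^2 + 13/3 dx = 4*x^3 - 5*x^2 + 19*x/3 + 2*cot(x) + C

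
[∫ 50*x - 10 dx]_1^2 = 65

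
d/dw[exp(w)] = exp(w)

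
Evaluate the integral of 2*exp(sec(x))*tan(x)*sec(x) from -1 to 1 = 0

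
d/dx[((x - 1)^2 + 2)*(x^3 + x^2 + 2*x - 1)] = 5*x^4 - 4*x^3 + 9*x^2 - 4*x + 8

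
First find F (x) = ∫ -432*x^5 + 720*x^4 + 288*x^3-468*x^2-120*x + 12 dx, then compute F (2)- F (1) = -252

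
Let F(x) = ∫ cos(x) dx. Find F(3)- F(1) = -sin(1) + sin(3)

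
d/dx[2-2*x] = -2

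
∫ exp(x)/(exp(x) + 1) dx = log(exp(x) + 1) + C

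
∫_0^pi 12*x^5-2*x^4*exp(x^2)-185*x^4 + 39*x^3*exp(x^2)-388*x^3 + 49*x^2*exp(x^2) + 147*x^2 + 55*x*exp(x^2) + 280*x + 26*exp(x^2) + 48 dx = -8 + (-4*pi - 2)*(-5*pi - 4 + pi^2/4)*(-2*pi^3 - 2*pi^2 + 6*pi + exp(pi^2))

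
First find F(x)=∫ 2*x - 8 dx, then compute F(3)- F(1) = -8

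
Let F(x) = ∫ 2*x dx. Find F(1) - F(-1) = 0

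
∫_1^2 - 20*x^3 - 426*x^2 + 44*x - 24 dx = -1027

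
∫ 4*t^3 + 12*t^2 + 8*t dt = t^4 + 4*t^3 + 4*t^2 + C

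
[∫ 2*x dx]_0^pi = pi^2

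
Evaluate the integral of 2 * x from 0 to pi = pi^2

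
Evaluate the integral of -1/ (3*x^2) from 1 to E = -1/3 + exp(-1)/3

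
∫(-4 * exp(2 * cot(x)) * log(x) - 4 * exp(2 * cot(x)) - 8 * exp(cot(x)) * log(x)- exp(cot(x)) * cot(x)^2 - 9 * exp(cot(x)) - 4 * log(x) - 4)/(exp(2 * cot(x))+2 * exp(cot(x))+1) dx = ((-4*x*log(x) + 2)*(exp(cot(x)) + 1) + exp(cot(x)))/(exp(cot(x)) + 1) + C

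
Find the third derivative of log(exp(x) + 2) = (-2*exp(2*x) + 4*exp(x))/(exp(3*x) + 6*exp(2*x) + 12*exp(x) + 8)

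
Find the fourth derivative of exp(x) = exp(x)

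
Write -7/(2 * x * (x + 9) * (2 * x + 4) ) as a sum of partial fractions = -1/(36*(x + 9)) + 1/(8*(x + 2)) - 7/(72*x)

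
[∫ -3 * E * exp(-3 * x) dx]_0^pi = -E + exp(1 - 3*pi)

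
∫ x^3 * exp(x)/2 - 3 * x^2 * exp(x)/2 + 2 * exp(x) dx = (x - 2)^3*exp(x)/2 + C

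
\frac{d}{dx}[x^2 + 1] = 2*x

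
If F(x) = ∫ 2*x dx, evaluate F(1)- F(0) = 1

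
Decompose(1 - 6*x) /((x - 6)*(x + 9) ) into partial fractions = -11/(3*(x + 9)) - 7/(3*(x - 6))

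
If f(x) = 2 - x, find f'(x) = -1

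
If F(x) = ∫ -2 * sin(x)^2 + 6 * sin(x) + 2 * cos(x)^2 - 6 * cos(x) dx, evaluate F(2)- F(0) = -4 + (-3 + cos(2) + sin(2))^2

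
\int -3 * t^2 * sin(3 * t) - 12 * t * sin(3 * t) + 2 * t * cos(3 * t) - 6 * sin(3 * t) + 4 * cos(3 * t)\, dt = ((t + 2)^2 - 2)*cos(3*t) + C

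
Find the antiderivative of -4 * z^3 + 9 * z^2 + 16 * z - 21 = -z^4 + 3*z^3 + 8*z^2 - 21*z + C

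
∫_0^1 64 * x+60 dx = 92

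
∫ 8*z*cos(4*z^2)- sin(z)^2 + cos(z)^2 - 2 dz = -2*z + sin(2*z)/2 + sin(4*z^2) + C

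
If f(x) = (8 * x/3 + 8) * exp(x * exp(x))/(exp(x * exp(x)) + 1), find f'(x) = (8*x^2*exp(x*exp(x) + x) + 32*x*exp(x*exp(x) + x) + 8*exp(2*x*exp(x)) + 8*exp(x*exp(x)) + 24*exp(x*exp(x) + x))/(3*exp(2*x*exp(x)) + 6*exp(x*exp(x)) + 3)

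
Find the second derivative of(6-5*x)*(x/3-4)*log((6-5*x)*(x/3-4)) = (-50*x^2*log(-5*x^2/3 + 22*x - 24) - 150*x^2 + 660*x*log(-5*x^2/3 + 22*x - 24) + 1980*x - 720*log(-5*x^2/3 + 22*x - 24) - 5076)/(15*x^2 - 198*x + 216)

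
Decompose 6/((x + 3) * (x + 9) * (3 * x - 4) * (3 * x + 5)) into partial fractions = -3/(44*(3*x + 5)) + 6/(403*(3*x - 4)) - 1/(682*(x + 9)) + 1/(52*(x + 3))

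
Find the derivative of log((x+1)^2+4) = (2*x + 2)/(x^2 + 2*x + 5)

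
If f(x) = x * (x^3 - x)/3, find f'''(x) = 8*x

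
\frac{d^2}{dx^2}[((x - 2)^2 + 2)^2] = 12*x^2 - 48*x + 56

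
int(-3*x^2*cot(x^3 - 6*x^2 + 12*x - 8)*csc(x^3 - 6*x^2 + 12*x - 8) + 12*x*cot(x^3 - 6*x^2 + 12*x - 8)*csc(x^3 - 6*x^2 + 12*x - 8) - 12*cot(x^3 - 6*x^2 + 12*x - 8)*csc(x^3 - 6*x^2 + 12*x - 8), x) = csc((x - 2)^3) + C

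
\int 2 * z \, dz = z^2 + C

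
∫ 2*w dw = w^2 + C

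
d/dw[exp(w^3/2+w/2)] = 3*w^2*exp(w^3/2 + w/2)/2 + exp(w^3/2 + w/2)/2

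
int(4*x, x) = 2*x^2 + C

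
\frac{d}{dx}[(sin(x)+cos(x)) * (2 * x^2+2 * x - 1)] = 2*sqrt(2)*x^2*cos(x + pi/4) + 2*x*sin(x) + 6*x*cos(x) + 3*sin(x) + cos(x)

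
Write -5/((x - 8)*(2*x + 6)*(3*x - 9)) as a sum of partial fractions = -5/(396*(x + 3)) + 1/(36*(x - 3)) - 1/(66*(x - 8))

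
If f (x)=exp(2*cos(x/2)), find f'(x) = -exp(2*cos(x/2))*sin(x/2)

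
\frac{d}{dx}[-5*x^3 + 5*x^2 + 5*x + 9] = -15*x^2 + 10*x + 5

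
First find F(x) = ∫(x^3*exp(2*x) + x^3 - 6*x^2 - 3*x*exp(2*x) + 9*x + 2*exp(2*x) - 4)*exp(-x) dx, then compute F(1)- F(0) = 0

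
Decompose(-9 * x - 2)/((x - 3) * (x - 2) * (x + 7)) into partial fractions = 61/(90*(x + 7)) + 20/(9*(x - 2)) - 29/(10*(x - 3))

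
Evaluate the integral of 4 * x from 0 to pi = 2*pi^2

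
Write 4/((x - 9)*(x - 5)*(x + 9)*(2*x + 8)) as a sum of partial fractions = -1/(630*(x + 9)) + 2/(585*(x + 4)) - 1/(252*(x - 5)) + 1/(468*(x - 9))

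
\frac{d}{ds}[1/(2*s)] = -1/(2*s^2)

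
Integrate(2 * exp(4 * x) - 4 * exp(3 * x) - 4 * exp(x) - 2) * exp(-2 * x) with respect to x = (-exp(2*x) + 2*exp(x) + 1)^2*exp(-2*x) + C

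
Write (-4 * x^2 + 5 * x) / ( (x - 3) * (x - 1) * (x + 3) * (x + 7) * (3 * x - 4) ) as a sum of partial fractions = 36/(1625*(3*x - 4)) - 231/(8000*(x + 7)) + 17/(416*(x + 3)) + 1/(64*(x - 1)) - 7/(200*(x - 3))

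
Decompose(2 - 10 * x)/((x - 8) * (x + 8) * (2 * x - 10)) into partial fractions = 41/(208*(x + 8)) + 8/(13*(x - 5)) - 13/(16*(x - 8))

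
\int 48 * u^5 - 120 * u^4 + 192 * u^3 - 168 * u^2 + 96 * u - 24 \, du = 8*u^6 - 24*u^5 + 48*u^4 - 56*u^3 + 48*u^2 - 24*u + C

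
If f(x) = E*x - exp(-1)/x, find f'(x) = (x^2*exp(2) + 1)*exp(-1)/x^2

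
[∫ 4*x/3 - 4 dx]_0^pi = -6 + 2*(-3 + pi)^2/3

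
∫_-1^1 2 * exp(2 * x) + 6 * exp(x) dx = -(exp(-1) + 3)^2 + (E + 3)^2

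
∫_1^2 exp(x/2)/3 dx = -2*exp(1/2)/3 + 2*E/3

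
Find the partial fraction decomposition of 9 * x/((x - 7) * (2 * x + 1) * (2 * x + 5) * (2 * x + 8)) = -15/(76*(2*x + 5)) + 3/(140*(2*x + 1)) + 6/(77*(x + 4)) + 21/(2090*(x - 7))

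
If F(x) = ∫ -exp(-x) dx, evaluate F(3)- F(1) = -exp(-1) + exp(-3)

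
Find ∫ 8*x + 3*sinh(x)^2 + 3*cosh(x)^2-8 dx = 4*x^2 - 8*x + 3*sinh(2*x)/2 + C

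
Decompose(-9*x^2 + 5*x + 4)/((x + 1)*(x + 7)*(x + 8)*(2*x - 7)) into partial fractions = -710/(4347*(2*x - 7)) + 612/(161*(x + 8)) - 236/(63*(x + 7)) + 5/(189*(x + 1))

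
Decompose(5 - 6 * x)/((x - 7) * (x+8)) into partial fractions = -53/(15*(x + 8)) - 37/(15*(x - 7))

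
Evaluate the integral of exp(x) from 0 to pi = -1 + exp(pi)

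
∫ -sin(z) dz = cos(z) + C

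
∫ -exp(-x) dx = exp(-x) + C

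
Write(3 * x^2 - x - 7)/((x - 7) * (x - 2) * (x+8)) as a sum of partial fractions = 193/(150*(x + 8)) - 3/(50*(x - 2)) + 133/(75*(x - 7))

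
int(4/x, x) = 4*log(x) + C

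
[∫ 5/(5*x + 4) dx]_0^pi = -log(4) + log(4 + 5*pi)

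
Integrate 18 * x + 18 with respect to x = 9*x^2 + 18*x + C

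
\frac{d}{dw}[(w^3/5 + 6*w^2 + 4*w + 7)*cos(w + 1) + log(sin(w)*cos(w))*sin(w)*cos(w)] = -w^3*sin(w + 1)/5 - 6*w^2*sin(w + 1) + 3*w^2*cos(w + 1)/5 - 4*w*sin(w + 1) + 12*w*cos(w + 1) + log(sin(2*w)/2)*cos(2*w) - 7*sin(w + 1) + cos(2*w) + 4*cos(w + 1)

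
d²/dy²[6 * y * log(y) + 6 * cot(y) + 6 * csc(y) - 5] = (-6*y/sin(y) + 12*y*cos(y)/sin(y)^3 + 12*y/sin(y)^3 + 6)/y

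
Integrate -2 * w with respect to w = -w^2 + C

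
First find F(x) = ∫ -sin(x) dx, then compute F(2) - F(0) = -1 + cos(2)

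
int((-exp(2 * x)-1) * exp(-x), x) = -2*sinh(x) + C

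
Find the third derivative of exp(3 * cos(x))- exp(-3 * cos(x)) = 3*(-9*exp(6*cos(x))*sin(x)^2 + 9*exp(6*cos(x))*cos(x) + exp(6*cos(x)) - 9*sin(x)^2 - 9*cos(x) + 1)*exp(-3*cos(x))*sin(x)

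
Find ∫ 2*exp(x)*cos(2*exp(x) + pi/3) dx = sin(2*exp(x) + pi/3) + C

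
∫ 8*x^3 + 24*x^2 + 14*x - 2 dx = 2*x^4 + 8*x^3 + 7*x^2 - 2*x + C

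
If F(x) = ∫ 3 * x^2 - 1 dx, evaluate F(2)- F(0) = 6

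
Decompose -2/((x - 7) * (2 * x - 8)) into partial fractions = 1/(3*(x - 4)) - 1/(3*(x - 7))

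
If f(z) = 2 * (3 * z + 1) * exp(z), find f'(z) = 6*z*exp(z) + 8*exp(z)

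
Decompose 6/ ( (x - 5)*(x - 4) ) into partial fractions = -6/(x - 4) + 6/(x - 5)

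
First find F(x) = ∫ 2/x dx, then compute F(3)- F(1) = 2*log(3)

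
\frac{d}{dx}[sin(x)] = cos(x)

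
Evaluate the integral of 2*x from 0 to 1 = 1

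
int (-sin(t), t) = cos(t) + C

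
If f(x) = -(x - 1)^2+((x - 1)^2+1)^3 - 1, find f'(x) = 6*x^5 - 30*x^4 + 72*x^3 - 96*x^2 + 70*x - 22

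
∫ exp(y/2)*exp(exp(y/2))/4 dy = exp(exp(y/2))/2 + C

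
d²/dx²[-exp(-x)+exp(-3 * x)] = (9 - exp(2*x))*exp(-3*x)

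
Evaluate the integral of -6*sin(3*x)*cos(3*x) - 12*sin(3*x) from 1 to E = -(cos(3) + 2)^2 + (cos(3*E) + 2)^2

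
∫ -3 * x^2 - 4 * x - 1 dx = -x^3 - 2*x^2 - x + C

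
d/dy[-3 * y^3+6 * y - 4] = 6 - 9*y^2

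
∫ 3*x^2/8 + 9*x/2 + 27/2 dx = x^3/8 + 9*x^2/4 + 27*x/2 + C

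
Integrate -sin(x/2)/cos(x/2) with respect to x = 2*log(cos(x/2)) + C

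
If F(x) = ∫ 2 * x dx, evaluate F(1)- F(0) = 1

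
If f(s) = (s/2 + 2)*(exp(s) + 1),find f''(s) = s*exp(s)/2 + 3*exp(s)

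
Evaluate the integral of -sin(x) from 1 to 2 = -cos(1) + cos(2)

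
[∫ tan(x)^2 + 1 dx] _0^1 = tan(1)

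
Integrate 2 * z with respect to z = z^2 + C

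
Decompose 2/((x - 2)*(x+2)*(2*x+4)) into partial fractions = -1/(16*(x + 2)) - 1/(4*(x + 2)^2) + 1/(16*(x - 2))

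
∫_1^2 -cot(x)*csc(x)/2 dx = -csc(1)/2 + csc(2)/2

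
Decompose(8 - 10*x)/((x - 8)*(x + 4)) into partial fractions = -4/(x + 4) - 6/(x - 8)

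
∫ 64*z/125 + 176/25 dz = 32*z^2/125 + 176*z/25 + C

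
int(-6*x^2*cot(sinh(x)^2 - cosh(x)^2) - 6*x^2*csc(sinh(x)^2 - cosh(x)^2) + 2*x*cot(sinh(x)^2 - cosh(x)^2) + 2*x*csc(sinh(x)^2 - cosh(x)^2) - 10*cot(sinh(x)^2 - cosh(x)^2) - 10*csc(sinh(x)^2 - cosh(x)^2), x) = 2*x^3*cot(1) + 2*x^3*csc(1) - x^2*csc(1) - x^2*cot(1) + 10*x*cot(1) + 10*x*csc(1) + C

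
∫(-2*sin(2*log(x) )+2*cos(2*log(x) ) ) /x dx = sqrt(2)*sin(2*log(x) + pi/4) + C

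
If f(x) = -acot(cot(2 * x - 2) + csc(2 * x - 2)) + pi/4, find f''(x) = 0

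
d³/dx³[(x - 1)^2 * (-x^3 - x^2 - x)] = -60*x^2 + 24*x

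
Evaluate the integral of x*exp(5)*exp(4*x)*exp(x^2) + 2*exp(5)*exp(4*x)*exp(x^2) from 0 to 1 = -exp(5)/2 + exp(10)/2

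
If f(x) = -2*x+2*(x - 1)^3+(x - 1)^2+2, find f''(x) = 12*x - 10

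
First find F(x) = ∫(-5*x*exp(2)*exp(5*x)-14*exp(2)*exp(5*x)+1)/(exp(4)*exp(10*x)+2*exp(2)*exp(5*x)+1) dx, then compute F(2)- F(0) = -3*exp(-2)/(exp(-2) + 1) + 5*exp(-12)/(exp(-12) + 1)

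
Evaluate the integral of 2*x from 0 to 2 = 4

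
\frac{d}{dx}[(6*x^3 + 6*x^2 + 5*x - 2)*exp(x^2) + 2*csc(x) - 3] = 12*x^4*exp(x^2) + 12*x^3*exp(x^2) + 28*x^2*exp(x^2) + 8*x*exp(x^2) + 5*exp(x^2) - 2*cot(x)*csc(x)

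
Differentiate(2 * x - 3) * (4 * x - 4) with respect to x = 16*x - 20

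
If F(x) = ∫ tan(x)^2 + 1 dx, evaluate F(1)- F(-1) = 2*tan(1)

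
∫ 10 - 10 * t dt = -5*t^2 + 10*t + C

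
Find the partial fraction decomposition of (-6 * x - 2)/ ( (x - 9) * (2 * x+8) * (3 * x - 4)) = 45/(368*(3*x - 4)) + 11/(208*(x + 4)) - 28/(299*(x - 9))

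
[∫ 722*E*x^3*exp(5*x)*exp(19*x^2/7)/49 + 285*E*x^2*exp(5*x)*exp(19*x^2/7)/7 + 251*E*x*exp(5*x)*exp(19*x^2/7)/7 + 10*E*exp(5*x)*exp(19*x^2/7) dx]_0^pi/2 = -E + (1 + 19*pi^2/28 + 5*pi/2)*exp(1 + 19*pi^2/28 + 5*pi/2)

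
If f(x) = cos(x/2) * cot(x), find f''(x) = sin(x/2)/sin(x)^2 - cos(x/2)/(4*tan(x)) + 2*cos(x/2)*cos(x)/sin(x)^3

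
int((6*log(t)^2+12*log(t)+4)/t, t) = 2*(log(t) + 1)^3 - 2*log(t) + C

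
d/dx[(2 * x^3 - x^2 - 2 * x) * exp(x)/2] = x^3*exp(x) + 5*x^2*exp(x)/2 - 2*x*exp(x) - exp(x)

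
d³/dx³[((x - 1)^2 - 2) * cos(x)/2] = x^2*sin(x)/2 - x*sin(x) - 3*x*cos(x) - 7*sin(x)/2 + 3*cos(x)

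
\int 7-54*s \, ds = -27*s^2 + 7*s + C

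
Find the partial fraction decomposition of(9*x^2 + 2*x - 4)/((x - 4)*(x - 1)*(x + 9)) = 707/(130*(x + 9)) - 7/(30*(x - 1)) + 148/(39*(x - 4))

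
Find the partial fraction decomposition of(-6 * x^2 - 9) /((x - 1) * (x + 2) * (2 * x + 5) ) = -186/(7*(2*x + 5)) + 11/(x + 2) - 5/(7*(x - 1))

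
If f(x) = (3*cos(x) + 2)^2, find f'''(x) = 12*(6*cos(x) + 1)*sin(x)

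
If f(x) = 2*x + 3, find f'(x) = 2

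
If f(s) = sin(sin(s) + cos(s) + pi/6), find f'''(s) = 2*(sqrt(2)*sin(s)*cos(s)*cos(sqrt(2)*sin(s + pi/4) + pi/6) + 3*sin(s + pi/4)*sin(sqrt(2)*sin(s + pi/4) + pi/6) - sqrt(2)*cos(sqrt(2)*sin(s + pi/4) + pi/6))*cos(s + pi/4)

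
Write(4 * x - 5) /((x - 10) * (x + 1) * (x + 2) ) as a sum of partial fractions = -13/(12*(x + 2)) + 9/(11*(x + 1)) + 35/(132*(x - 10))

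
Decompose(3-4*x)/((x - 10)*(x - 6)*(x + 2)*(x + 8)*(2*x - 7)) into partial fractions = -16/(1495*(2*x - 7)) + 5/(4968*(x + 8)) - 1/(576*(x + 2)) + 3/(320*(x - 6)) - 37/(11232*(x - 10))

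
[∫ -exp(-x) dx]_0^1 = -1 + exp(-1)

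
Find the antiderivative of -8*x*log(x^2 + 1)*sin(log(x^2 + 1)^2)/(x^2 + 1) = 2*cos(log(x^2 + 1)^2) + C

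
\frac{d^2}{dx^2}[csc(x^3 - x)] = (-9*x^4 + 18*x^4/sin(x*(x^2 - 1))^2 + 6*x^2 - 12*x^2/sin(x*(x^2 - 1))^2 - 6*x*cos(x*(x^2 - 1))/sin(x*(x^2 - 1)) - 1 + 2/sin(x*(x^2 - 1))^2)/sin(x*(x^2 - 1))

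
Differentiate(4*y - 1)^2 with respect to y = 32*y - 8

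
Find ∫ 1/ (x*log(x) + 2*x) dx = log(2*log(x) + 4) + C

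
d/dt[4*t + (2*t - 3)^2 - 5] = 8*t - 8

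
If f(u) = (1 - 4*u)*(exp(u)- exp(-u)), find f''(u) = (-4*u*exp(2*u) + 4*u - 7*exp(2*u) - 9)*exp(-u)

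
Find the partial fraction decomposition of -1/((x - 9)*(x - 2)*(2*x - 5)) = 4/(13*(2*x - 5)) - 1/(7*(x - 2)) - 1/(91*(x - 9))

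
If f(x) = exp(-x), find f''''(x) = exp(-x)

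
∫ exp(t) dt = exp(t) + C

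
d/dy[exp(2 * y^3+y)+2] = 6*y^2*exp(2*y^3 + y) + exp(2*y^3 + y)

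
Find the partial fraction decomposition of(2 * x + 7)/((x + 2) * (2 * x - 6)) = -3/(10*(x + 2)) + 13/(10*(x - 3))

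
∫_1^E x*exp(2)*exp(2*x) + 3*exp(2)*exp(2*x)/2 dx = -exp(4) + (2 + 2*E)*exp(2 + 2*E)/4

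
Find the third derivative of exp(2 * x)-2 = 8*exp(2*x)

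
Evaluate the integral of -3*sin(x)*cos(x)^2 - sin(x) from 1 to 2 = -cos(1) + cos(2) - cos(1)^3 + cos(2)^3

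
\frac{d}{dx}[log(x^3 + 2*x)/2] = (3*x^2 + 2)/(2*x^3 + 4*x)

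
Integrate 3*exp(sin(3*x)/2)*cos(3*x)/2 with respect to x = exp(sin(3*x)/2) + C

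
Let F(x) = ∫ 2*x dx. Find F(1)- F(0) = 1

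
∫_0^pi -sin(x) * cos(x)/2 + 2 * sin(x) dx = 4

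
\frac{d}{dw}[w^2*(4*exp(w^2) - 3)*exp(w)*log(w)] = 8*w^3*exp(w^2 + w)*log(w) - 3*w^2*exp(w)*log(w) + 4*w^2*exp(w^2 + w)*log(w) - 6*w*exp(w)*log(w) - 3*w*exp(w) + 8*w*exp(w^2 + w)*log(w) + 4*w*exp(w^2 + w)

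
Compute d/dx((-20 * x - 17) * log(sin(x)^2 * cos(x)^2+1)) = (40*x*sin(x)^3*cos(x) - 40*x*sin(x)*cos(x)^3 - 20*log(sin(x)^2*cos(x)^2 + 1)*sin(x)^2*cos(x)^2 - 20*log(sin(x)^2*cos(x)^2 + 1) + 34*sin(x)^3*cos(x) - 34*sin(x)*cos(x)^3)/(sin(x)^2*cos(x)^2 + 1)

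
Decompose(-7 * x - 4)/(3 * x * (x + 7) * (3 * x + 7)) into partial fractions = -37/(98*(3*x + 7)) + 15/(98*(x + 7)) - 4/(147*x)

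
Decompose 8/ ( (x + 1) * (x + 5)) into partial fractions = -2/(x + 5) + 2/(x + 1)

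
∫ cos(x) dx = sin(x) + C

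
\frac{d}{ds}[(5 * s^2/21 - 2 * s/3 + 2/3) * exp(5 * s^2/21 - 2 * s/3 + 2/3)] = 50*s^3*exp(5*s^2/21 - 2*s/3 + 2/3)/441 - 10*s^2*exp(5*s^2/21 - 2*s/3 + 2/3)/21 + 26*s*exp(5*s^2/21 - 2*s/3 + 2/3)/21 - 10*exp(5*s^2/21 - 2*s/3 + 2/3)/9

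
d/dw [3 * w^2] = 6*w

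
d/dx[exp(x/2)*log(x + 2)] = (x*exp(x/2)*log(x + 2) + 2*exp(x/2)*log(x + 2) + 2*exp(x/2))/(2*x + 4)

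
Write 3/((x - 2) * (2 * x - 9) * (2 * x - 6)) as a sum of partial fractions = 2/(5*(2*x - 9)) + 3/(10*(x - 2)) - 1/(2*(x - 3))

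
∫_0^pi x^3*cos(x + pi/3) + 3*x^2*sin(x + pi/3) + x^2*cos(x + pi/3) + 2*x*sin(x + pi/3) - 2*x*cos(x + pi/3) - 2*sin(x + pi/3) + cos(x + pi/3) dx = -sqrt(3)*(-2*pi + 1 + pi^2 + pi^3)/2 - sqrt(3)/2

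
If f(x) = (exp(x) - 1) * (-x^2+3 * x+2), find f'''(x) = -x^2*exp(x) - 3*x*exp(x) + 5*exp(x)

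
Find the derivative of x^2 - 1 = 2*x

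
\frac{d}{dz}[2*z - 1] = 2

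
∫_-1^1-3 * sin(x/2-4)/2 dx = 3*cos(7/2) - 3*cos(9/2)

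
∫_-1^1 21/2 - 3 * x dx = 21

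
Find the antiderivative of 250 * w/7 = 125*w^2/7 + C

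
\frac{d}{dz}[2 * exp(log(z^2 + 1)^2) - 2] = 8*z*exp(log(z^2 + 1)^2)*log(z^2 + 1)/(z^2 + 1)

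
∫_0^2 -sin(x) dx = -1 + cos(2)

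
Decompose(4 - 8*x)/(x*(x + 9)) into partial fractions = -76/(9*(x + 9)) + 4/(9*x)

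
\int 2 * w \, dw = w^2 + C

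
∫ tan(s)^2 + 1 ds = tan(s) + C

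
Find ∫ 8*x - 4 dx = 4*x^2 - 4*x + C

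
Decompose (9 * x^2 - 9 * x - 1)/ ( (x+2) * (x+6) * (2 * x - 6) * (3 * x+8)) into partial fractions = 2349/(680*(3*x + 8)) - 377/(720*(x + 6)) - 53/(80*(x + 2)) + 53/(1530*(x - 3))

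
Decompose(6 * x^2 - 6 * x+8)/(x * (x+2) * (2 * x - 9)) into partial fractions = 410/(117*(2*x - 9)) + 22/(13*(x + 2)) - 4/(9*x)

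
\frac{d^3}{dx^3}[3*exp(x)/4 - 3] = 3*exp(x)/4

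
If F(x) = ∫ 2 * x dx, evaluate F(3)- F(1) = 8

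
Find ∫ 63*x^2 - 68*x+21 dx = 21*x^3 - 34*x^2 + 21*x + C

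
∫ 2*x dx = x^2 + C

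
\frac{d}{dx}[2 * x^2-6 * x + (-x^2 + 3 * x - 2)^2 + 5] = 4*x^3 - 18*x^2 + 30*x - 18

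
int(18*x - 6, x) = 9*x^2 - 6*x + C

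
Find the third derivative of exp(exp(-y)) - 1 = (-3*exp(y + exp(-y)) - exp(2*y + exp(-y)) - exp(exp(-y)))*exp(-3*y)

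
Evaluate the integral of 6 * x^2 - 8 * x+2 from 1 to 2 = 4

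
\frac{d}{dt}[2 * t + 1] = 2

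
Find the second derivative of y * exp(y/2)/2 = y*exp(y/2)/8 + exp(y/2)/2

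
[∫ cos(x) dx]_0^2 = sin(2)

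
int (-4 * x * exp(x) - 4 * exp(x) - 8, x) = -4*x*(exp(x) + 2) + C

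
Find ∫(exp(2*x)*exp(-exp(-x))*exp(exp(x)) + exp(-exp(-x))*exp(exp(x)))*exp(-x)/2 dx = exp(2*sinh(x))/2 + C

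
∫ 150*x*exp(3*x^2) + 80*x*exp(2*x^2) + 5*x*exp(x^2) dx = (25*exp(2*x^2) + 20*exp(x^2) + 5/2)*exp(x^2) + C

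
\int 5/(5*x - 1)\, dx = log(15*x - 3) + C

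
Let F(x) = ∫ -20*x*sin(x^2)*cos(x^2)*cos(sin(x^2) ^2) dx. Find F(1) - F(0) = -5*sin(sin(1)^2)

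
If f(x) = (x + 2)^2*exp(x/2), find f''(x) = x^2*exp(x/2)/4 + 3*x*exp(x/2) + 7*exp(x/2)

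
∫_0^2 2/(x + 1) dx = 2*log(3)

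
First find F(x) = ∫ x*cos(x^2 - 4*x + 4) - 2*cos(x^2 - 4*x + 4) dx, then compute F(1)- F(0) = -sin(4)/2 + sin(1)/2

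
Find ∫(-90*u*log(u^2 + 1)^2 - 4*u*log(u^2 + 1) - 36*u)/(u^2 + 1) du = (-15*log(u^2 + 1)^2 - log(u^2 + 1) - 18)*log(u^2 + 1) + C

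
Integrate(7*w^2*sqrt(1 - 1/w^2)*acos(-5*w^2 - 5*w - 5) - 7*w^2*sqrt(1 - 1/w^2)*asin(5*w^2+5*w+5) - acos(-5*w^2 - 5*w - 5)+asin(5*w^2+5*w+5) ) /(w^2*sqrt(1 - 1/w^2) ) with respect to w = (acos(-5*w^2 - 5*w - 5) - asin(5*w^2 + 5*w + 5))*(28*w + 4*acsc(w) + pi + 8)/4 + C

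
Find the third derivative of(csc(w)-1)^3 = 3*(1 - 8/sin(w) + 3/sin(w)^2 + 24/sin(w)^3 - 20/sin(w)^4)*cos(w)/sin(w)^2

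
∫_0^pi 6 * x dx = 3*pi^2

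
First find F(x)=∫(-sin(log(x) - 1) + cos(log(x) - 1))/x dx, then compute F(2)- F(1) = sqrt(2)*(-cos(pi/4 + 1) + cos(-log(2) + pi/4 + 1))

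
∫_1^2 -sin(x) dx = -cos(1) + cos(2)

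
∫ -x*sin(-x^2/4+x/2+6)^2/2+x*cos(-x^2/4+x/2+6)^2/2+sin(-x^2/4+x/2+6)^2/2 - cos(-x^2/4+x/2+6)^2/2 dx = -sin(-x^2/2 + x + 12)/2 + C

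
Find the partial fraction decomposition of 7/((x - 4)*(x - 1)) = -7/(3*(x - 1)) + 7/(3*(x - 4))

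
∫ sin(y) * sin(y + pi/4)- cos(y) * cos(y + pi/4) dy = -sin(2*y + pi/4)/2 + C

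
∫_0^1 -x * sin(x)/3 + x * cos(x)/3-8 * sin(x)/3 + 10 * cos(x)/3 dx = -3 + 10*cos(1)/3 + 10*sin(1)/3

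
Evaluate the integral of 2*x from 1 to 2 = 3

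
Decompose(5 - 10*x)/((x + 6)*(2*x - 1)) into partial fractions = -5/(x + 6)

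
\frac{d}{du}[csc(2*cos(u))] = 2*sin(u)*cot(2*cos(u))*csc(2*cos(u))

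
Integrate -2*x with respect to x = -x^2 + C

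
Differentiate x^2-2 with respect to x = 2*x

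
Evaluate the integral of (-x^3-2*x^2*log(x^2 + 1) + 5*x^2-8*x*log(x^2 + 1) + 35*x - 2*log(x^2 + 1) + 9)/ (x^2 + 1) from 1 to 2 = -2*(-3 + log(5))^2 - 2*log(2) + 1 + 2*log(5) + 2*(-7/2 + log(2))^2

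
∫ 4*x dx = 2*x^2 + C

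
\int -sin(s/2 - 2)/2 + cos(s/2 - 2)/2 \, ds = sqrt(2)*cos(-s/2 + pi/4 + 2) + C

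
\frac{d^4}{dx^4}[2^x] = 2^x*log(2)^4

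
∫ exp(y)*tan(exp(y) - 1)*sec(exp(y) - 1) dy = sec(exp(y) - 1) + C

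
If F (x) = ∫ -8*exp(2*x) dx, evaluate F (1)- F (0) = 4 - 4*exp(2)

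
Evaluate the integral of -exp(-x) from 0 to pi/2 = -1 + exp(-pi/2)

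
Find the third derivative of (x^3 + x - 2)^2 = 120*x^3 + 48*x - 24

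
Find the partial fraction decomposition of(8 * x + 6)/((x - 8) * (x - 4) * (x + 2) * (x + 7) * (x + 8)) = -29/(576*(x + 8)) + 2/(33*(x + 7)) - 1/(180*(x + 2)) - 19/(1584*(x - 4)) + 7/(960*(x - 8))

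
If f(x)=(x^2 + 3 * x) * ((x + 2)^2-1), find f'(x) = 4*x^3 + 21*x^2 + 30*x + 9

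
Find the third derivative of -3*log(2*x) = -6/x^3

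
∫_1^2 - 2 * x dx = -3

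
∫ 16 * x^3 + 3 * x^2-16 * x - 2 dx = 4*x^4 + x^3 - 8*x^2 - 2*x + C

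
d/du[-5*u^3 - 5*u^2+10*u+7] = -15*u^2 - 10*u + 10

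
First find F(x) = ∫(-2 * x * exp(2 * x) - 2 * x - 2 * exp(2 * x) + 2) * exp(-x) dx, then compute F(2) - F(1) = -4*exp(2) - 2*exp(-1) + 4*exp(-2) + 2*E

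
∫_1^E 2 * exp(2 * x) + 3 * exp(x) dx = -(1 + E)*(2 + E) + (1 + exp(E))*(2 + exp(E))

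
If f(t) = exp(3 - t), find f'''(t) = -exp(3 - t)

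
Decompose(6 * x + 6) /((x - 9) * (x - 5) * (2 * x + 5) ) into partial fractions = -12/(115*(2*x + 5)) - 3/(5*(x - 5)) + 15/(23*(x - 9))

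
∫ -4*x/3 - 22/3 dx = -2*x^2/3 - 22*x/3 + C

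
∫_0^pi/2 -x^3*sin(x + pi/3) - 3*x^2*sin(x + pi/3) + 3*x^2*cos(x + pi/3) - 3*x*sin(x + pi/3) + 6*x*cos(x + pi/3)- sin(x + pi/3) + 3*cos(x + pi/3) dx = -sqrt(3)*(1 + pi/2)^3/2 - 1/2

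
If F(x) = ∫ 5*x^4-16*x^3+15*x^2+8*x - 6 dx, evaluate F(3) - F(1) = 72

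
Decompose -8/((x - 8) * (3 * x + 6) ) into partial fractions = 4/(15*(x + 2)) - 4/(15*(x - 8))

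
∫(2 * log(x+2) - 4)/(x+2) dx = (log(x + 2) - 2)^2 + C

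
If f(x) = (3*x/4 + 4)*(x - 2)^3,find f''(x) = 9*x^2 - 3*x - 30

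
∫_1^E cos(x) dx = -sin(1) + sin(E)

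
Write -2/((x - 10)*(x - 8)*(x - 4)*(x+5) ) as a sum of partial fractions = 2/(1755*(x + 5)) - 1/(108*(x - 4)) + 1/(52*(x - 8)) - 1/(90*(x - 10))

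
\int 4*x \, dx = 2*x^2 + C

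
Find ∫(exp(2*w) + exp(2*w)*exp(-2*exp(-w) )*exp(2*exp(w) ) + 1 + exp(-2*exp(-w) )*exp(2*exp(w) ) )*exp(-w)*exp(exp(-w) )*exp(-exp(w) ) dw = 2*sinh(2*sinh(w)) + C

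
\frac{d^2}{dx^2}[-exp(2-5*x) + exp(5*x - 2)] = (25*exp(10*x - 4) - 25)*exp(2 - 5*x)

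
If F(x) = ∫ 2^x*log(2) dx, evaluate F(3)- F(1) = 6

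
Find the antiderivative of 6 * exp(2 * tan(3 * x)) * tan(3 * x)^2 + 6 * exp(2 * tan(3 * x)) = exp(2*tan(3*x)) + C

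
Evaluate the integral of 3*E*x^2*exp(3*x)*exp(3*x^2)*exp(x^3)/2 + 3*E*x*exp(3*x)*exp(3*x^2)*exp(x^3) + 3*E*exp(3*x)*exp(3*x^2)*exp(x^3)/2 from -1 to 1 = -1/2 + exp(8)/2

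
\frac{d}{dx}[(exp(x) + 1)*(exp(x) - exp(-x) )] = (2*exp(3*x) + exp(2*x) + 1)*exp(-x)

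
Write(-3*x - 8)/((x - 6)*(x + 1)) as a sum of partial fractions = 5/(7*(x + 1)) - 26/(7*(x - 6))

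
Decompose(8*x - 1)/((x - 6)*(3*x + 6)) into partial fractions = 17/(24*(x + 2)) + 47/(24*(x - 6))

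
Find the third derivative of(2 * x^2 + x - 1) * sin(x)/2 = -x^2*cos(x) - 6*x*sin(x) - x*cos(x)/2 - 3*sin(x)/2 + 13*cos(x)/2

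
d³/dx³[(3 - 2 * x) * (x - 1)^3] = 54 - 48*x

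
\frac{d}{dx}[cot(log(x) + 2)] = -1/(x*sin(log(x) + 2)^2)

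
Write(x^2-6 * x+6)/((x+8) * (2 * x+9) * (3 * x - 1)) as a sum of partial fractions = 37/(725*(3*x - 1)) - 213/(203*(2*x + 9)) + 118/(175*(x + 8))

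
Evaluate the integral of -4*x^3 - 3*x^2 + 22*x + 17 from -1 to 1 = 32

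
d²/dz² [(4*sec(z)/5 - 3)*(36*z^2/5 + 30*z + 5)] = -144*z^2/(25*cos(z)) + 288*z^2/(25*cos(z)^3) + 576*z*sin(z)/(25*cos(z)^2) - 24*z/cos(z) + 48*z/cos(z)^3 + 48*sin(z)/cos(z)^2 - 216/5 + 188/(25*cos(z)) + 8/cos(z)^3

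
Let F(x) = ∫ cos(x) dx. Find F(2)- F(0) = sin(2)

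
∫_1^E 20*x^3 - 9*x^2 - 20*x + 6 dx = 2 + (-3 + 5*E)*(-2*E + exp(3))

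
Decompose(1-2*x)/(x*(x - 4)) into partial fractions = -7/(4*(x - 4)) - 1/(4*x)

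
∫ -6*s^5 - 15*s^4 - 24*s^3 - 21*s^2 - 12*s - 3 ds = -s^6 - 3*s^5 - 6*s^4 - 7*s^3 - 6*s^2 - 3*s + C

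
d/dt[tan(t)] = cos(t)^(-2)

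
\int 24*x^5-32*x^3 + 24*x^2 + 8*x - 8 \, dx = 4*x^6 - 8*x^4 + 8*x^3 + 4*x^2 - 8*x + C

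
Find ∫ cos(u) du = sin(u) + C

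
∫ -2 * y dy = -y^2 + C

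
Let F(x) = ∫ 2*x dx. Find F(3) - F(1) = 8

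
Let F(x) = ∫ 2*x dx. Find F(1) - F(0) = 1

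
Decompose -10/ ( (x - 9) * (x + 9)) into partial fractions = 5/(9*(x + 9)) - 5/(9*(x - 9))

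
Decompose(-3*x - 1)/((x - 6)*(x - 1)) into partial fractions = 4/(5*(x - 1)) - 19/(5*(x - 6))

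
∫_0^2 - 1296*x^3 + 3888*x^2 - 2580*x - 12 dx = 0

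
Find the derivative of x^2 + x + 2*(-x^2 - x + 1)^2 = 8*x^3 + 12*x^2 - 2*x - 3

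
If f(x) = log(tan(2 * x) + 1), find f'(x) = (2*tan(2*x)^2 + 2)/(tan(2*x) + 1)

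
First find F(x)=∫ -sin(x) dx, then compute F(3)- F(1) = cos(3) - cos(1)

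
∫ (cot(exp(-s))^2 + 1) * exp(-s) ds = cot(exp(-s)) + C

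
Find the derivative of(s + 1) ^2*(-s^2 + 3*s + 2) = -4*s^3 + 3*s^2 + 14*s + 7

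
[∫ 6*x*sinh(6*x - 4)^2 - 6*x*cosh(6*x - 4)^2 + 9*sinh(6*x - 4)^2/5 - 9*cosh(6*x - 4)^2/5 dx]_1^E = -3*exp(2) - 9*E/5 + 24/5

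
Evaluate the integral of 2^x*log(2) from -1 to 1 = 3/2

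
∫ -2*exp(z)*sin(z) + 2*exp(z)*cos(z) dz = 2*exp(z)*cos(z) + C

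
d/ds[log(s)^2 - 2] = 2*log(s)/s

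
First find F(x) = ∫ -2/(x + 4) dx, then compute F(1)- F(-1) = -2*log(5) + 2*log(3)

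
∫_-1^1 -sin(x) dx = 0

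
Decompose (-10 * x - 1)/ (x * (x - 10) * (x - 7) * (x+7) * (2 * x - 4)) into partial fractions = 23/(9996*(x + 7)) - 7/(480*(x - 2)) + 71/(2940*(x - 7)) - 101/(8160*(x - 10)) + 1/(1960*x)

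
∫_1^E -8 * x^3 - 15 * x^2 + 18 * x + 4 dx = (-3*E - exp(2) + 2)*(-E - 2 + 2*exp(2)) - 2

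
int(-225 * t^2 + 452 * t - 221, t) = -75*t^3 + 226*t^2 - 221*t + C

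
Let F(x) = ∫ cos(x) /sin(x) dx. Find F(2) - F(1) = log(sin(2)) - log(sin(1))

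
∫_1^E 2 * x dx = -1 + exp(2)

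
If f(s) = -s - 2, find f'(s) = -1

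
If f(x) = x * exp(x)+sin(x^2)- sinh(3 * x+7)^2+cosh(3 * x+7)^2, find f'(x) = x*exp(x) + 2*x*cos(x^2) + exp(x)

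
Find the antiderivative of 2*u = u^2 + C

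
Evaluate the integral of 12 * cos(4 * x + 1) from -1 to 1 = 3*sin(5) + 3*sin(3)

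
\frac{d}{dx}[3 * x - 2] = 3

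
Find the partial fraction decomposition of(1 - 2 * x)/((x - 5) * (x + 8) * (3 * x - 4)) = 15/(308*(3*x - 4)) + 17/(364*(x + 8)) - 9/(143*(x - 5))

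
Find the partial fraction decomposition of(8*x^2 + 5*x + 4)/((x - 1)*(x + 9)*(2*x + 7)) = -338/(99*(2*x + 7)) + 607/(110*(x + 9)) + 17/(90*(x - 1))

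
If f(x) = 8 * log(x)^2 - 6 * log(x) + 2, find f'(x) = (16*log(x) - 6)/x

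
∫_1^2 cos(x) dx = -sin(1) + sin(2)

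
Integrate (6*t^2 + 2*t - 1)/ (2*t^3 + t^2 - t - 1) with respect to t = log(4*t^3 + 2*t^2 - 2*t - 2) + C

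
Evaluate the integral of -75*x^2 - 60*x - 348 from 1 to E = (15 - 25*E)*(9*E/5 + exp(2) + 15) + 178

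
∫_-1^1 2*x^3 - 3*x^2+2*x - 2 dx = -6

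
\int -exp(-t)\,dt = exp(-t) + C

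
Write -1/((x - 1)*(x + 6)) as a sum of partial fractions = 1/(7*(x + 6)) - 1/(7*(x - 1))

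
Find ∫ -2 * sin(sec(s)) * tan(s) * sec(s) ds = 2*cos(sec(s)) + C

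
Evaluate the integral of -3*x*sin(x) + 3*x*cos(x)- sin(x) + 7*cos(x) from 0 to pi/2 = 3*pi/2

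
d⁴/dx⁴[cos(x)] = cos(x)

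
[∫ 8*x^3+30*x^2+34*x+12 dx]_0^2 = 204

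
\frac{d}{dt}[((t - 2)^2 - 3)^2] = 4*t^3 - 24*t^2 + 36*t - 8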